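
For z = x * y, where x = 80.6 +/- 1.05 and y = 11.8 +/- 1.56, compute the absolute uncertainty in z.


For a product z = x*y, the relative uncertainty is:
uz/z = sqrt((ux/x)^2 + (uy/y)^2)
Relative uncertainties: ux/x = 1.05/80.6 = 0.013027
uy/y = 1.56/11.8 = 0.132203
z = 80.6 * 11.8 = 951.1
uz = 951.1 * sqrt(0.013027^2 + 0.132203^2) = 126.345

126.345


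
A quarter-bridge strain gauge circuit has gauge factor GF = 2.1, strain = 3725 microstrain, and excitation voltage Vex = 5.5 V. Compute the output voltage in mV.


Quarter bridge output: Vout = (GF * epsilon * Vex) / 4.
Vout = (2.1 * 3725e-6 * 5.5) / 4
Vout = 0.04302375 / 4 V
Vout = 0.01075594 V = 10.7559 mV

10.7559 mV


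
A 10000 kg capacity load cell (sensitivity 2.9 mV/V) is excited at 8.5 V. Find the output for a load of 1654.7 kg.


Vout = rated_output * Vex * (load / capacity).
Vout = 2.9 * 8.5 * (1654.7 / 10000)
Vout = 2.9 * 8.5 * 0.16547
Vout = 4.079 mV

4.079 mV


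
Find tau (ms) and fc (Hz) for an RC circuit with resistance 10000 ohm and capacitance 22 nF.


Time constant: tau = R * C.
tau = 10000 * 2.20e-08 = 0.00022 s
tau = 0.22 ms
Cutoff frequency: fc = 1 / (2*pi*R*C).
fc = 1 / (2*pi*0.00022) = 723.43 Hz

tau = 0.22 ms, fc = 723.43 Hz


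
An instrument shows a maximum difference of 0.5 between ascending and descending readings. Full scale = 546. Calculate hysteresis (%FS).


Hysteresis = (max difference / full scale) * 100%.
H = (0.5 / 546) * 100
H = 0.092 %FS

0.092 %FS


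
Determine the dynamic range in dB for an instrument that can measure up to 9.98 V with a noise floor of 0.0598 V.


Dynamic range = 20 * log10(Vmax / Vnoise).
DR = 20 * log10(9.98 / 0.0598)
DR = 20 * log10(166.89)
DR = 44.45 dB

44.45 dB


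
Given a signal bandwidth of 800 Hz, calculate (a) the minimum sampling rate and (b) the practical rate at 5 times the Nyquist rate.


By Nyquist theorem, fs_min = 2 * fmax.
fs_min = 2 * 800 = 1600 Hz
Practical rate = 5 * fs_min = 5 * 1600 = 8000 Hz

fs_min = 1600 Hz, fs_practical = 8000 Hz


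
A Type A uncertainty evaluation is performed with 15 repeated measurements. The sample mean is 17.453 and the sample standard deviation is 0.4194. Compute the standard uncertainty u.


The standard uncertainty for Type A evaluation is u = s / sqrt(n).
u = 0.4194 / sqrt(15)
u = 0.4194 / 3.873
u = 0.1083

0.1083


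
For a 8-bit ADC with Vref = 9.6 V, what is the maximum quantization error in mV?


The maximum quantization error is +/- LSB/2.
LSB = Vref / 2^n = 9.6 / 256 = 0.0375 V
Max error = LSB / 2 = 0.0375 / 2 = 0.01875 V
Max error = 18.75 mV

18.75 mV


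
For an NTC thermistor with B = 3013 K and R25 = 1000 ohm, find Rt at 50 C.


NTC thermistor equation: Rt = R25 * exp(B * (1/T - 1/T25)).
T in Kelvin: 323.15 K, T25 = 298.15 K
1/T - 1/T25 = 1/323.15 - 1/298.15 = -0.00025948
B * (1/T - 1/T25) = 3013 * -0.00025948 = -0.7818
Rt = 1000 * exp(-0.7818) = 457.6 ohm

457.6 ohm


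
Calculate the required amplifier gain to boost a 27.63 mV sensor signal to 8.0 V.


Gain = Vout / Vin (converting to same units).
G = 8.0 V / 27.63 mV
G = 8000.0 mV / 27.63 mV
G = 289.54

289.54


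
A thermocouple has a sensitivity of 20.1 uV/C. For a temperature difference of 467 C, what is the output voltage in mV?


The thermocouple output V = sensitivity * dT.
V = 20.1 uV/C * 467 C
V = 9386.7 uV
V = 9.387 mV

9.387 mV


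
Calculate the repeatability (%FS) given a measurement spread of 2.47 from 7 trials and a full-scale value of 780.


Repeatability = (spread / full scale) * 100%.
R = (2.47 / 780) * 100
R = 0.317 %FS

0.317 %FS


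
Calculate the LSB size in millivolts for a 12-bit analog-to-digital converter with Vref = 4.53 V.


The resolution (LSB) of an ADC is Vref / 2^n.
LSB = 4.53 / 2^12
LSB = 4.53 / 4096
LSB = 0.00110596 V = 1.10595703 mV

1.10595703 mV


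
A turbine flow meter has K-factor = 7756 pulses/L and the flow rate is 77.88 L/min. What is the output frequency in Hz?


Frequency = K * Q / 60 (converting L/min to L/s).
f = 7756 * 77.88 / 60
f = 604037.28 / 60
f = 10067.29 Hz

10067.29 Hz


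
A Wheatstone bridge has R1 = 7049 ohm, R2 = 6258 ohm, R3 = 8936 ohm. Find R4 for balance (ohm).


At balance: R1*R4 = R2*R3, so R4 = R2*R3/R1.
R4 = 6258 * 8936 / 7049
R4 = 55921488 / 7049
R4 = 7933.25 ohm

7933.25 ohm


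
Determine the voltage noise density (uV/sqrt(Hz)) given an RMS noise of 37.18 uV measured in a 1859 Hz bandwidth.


Noise spectral density = Vrms / sqrt(BW).
NSD = 37.18 / sqrt(1859)
NSD = 37.18 / 43.1161
NSD = 0.8623 uV/sqrt(Hz)

0.8623 uV/sqrt(Hz)


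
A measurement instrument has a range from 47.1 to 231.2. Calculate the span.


Span = upper range - lower range.
Span = 231.2 - (47.1)
Span = 184.1

184.1


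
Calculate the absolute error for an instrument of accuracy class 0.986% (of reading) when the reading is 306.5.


Absolute error = (accuracy% / 100) * reading.
Error = (0.986 / 100) * 306.5
Error = 0.00986 * 306.5
Error = 3.0221

3.0221


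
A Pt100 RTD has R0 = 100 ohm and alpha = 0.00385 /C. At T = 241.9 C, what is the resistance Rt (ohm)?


The RTD equation: Rt = R0 * (1 + alpha * T).
Rt = 100 * (1 + 0.00385 * 241.9)
Rt = 100 * (1 + 0.931315)
Rt = 100 * 1.931315
Rt = 193.132 ohm

193.132 ohm


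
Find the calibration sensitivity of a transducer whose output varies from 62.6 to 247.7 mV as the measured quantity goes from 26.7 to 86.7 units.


Sensitivity = (y2 - y1) / (x2 - x1).
S = (247.7 - 62.6) / (86.7 - 26.7)
S = 185.1 / 60.0
S = 3.085 mV/unit

3.085 mV/unit


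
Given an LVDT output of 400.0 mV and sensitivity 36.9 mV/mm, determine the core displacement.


Displacement = Vout / sensitivity.
d = 400.0 / 36.9
d = 10.84 mm

10.84 mm


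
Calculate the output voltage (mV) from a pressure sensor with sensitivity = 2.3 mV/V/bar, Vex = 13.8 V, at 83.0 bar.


Output = sensitivity * Vex * P.
Vout = 2.3 * 13.8 * 83.0
Vout = 31.74 * 83.0
Vout = 2634.42 mV

2634.42 mV


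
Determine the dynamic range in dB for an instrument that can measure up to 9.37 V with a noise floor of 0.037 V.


Dynamic range = 20 * log10(Vmax / Vnoise).
DR = 20 * log10(9.37 / 0.037)
DR = 20 * log10(253.24)
DR = 48.07 dB

48.07 dB


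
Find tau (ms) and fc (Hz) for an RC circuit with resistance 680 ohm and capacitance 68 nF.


Time constant: tau = R * C.
tau = 680 * 6.80e-08 = 4.624e-05 s
tau = 0.0462 ms
Cutoff frequency: fc = 1 / (2*pi*R*C).
fc = 1 / (2*pi*4.624e-05) = 3441.93 Hz

tau = 0.0462 ms, fc = 3441.93 Hz


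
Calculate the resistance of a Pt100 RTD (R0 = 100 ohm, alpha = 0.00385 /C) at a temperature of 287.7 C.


The RTD equation: Rt = R0 * (1 + alpha * T).
Rt = 100 * (1 + 0.00385 * 287.7)
Rt = 100 * (1 + 1.107645)
Rt = 100 * 2.107645
Rt = 210.764 ohm

210.764 ohm


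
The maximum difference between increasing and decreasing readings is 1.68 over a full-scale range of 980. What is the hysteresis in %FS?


Hysteresis = (max difference / full scale) * 100%.
H = (1.68 / 980) * 100
H = 0.171 %FS

0.171 %FS


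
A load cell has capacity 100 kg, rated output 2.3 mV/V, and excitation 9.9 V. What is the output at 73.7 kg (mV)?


Vout = rated_output * Vex * (load / capacity).
Vout = 2.3 * 9.9 * (73.7 / 100)
Vout = 2.3 * 9.9 * 0.737
Vout = 16.781 mV

16.781 mV


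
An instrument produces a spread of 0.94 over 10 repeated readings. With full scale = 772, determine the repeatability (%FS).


Repeatability = (spread / full scale) * 100%.
R = (0.94 / 772) * 100
R = 0.122 %FS

0.122 %FS


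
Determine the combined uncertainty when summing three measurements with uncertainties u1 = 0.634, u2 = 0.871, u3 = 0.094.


For a sum of independent quantities, uc = sqrt(u1^2 + u2^2 + u3^2).
uc = sqrt(0.634^2 + 0.871^2 + 0.094^2)
uc = sqrt(0.401956 + 0.758641 + 0.008836)
uc = 1.0814

1.0814


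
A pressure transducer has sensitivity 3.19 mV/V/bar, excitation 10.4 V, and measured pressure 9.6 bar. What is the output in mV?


Output = sensitivity * Vex * P.
Vout = 3.19 * 10.4 * 9.6
Vout = 33.176 * 9.6
Vout = 318.49 mV

318.49 mV


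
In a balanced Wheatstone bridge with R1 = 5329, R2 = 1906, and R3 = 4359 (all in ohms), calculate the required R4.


At balance: R1*R4 = R2*R3, so R4 = R2*R3/R1.
R4 = 1906 * 4359 / 5329
R4 = 8308254 / 5329
R4 = 1559.06 ohm

1559.06 ohm


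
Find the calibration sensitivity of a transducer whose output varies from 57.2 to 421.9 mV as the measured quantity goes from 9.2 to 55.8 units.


Sensitivity = (y2 - y1) / (x2 - x1).
S = (421.9 - 57.2) / (55.8 - 9.2)
S = 364.7 / 46.6
S = 7.8262 mV/unit

7.8262 mV/unit


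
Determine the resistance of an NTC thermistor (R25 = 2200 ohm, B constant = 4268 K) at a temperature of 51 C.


NTC thermistor equation: Rt = R25 * exp(B * (1/T - 1/T25)).
T in Kelvin: 324.15 K, T25 = 298.15 K
1/T - 1/T25 = 1/324.15 - 1/298.15 = -0.00026902
B * (1/T - 1/T25) = 4268 * -0.00026902 = -1.1482
Rt = 2200 * exp(-1.1482) = 697.9 ohm

697.9 ohm


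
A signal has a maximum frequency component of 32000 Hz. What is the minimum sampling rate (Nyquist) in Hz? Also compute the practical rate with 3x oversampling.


By Nyquist theorem, fs_min = 2 * fmax.
fs_min = 2 * 32000 = 64000 Hz
Practical rate = 3 * fs_min = 3 * 64000 = 192000 Hz

fs_min = 64000 Hz, fs_practical = 192000 Hz


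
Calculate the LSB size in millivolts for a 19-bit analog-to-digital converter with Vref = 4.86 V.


The resolution (LSB) of an ADC is Vref / 2^n.
LSB = 4.86 / 2^19
LSB = 4.86 / 524288
LSB = 9.27e-06 V = 0.00926971 mV

0.00926971 mV


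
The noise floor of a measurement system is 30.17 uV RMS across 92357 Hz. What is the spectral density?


Noise spectral density = Vrms / sqrt(BW).
NSD = 30.17 / sqrt(92357)
NSD = 30.17 / 303.9029
NSD = 0.0993 uV/sqrt(Hz)

0.0993 uV/sqrt(Hz)


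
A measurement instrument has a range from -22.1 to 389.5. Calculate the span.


Span = upper range - lower range.
Span = 389.5 - (-22.1)
Span = 411.6

411.6


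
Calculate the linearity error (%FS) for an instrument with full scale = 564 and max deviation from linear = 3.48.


Linearity error = (max deviation / full scale) * 100%.
Linearity = (3.48 / 564) * 100
Linearity = 0.617 %FS

0.617 %FS


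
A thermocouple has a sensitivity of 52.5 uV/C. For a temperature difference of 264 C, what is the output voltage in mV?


The thermocouple output V = sensitivity * dT.
V = 52.5 uV/C * 264 C
V = 13860.0 uV
V = 13.86 mV

13.86 mV


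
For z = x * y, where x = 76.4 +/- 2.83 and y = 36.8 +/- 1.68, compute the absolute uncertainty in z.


For a product z = x*y, the relative uncertainty is:
uz/z = sqrt((ux/x)^2 + (uy/y)^2)
Relative uncertainties: ux/x = 2.83/76.4 = 0.037042
uy/y = 1.68/36.8 = 0.045652
z = 76.4 * 36.8 = 2811.5
uz = 2811.5 * sqrt(0.037042^2 + 0.045652^2) = 165.288

165.288


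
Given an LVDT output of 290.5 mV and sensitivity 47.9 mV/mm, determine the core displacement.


Displacement = Vout / sensitivity.
d = 290.5 / 47.9
d = 6.065 mm

6.065 mm


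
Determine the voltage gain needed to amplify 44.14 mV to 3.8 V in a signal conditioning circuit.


Gain = Vout / Vin (converting to same units).
G = 3.8 V / 44.14 mV
G = 3800.0 mV / 44.14 mV
G = 86.09

86.09


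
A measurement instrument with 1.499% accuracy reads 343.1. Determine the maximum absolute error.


Absolute error = (accuracy% / 100) * reading.
Error = (1.499 / 100) * 343.1
Error = 0.01499 * 343.1
Error = 5.1431

5.1431


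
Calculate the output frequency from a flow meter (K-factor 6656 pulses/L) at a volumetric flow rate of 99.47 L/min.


Frequency = K * Q / 60 (converting L/min to L/s).
f = 6656 * 99.47 / 60
f = 662072.32 / 60
f = 11034.54 Hz

11034.54 Hz


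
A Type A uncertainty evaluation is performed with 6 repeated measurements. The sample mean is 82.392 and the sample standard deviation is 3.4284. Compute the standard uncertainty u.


The standard uncertainty for Type A evaluation is u = s / sqrt(n).
u = 3.4284 / sqrt(6)
u = 3.4284 / 2.4495
u = 1.3996

1.3996


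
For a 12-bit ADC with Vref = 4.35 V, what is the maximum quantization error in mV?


The maximum quantization error is +/- LSB/2.
LSB = Vref / 2^n = 4.35 / 4096 = 0.00106201 V
Max error = LSB / 2 = 0.00106201 / 2 = 0.00053101 V
Max error = 0.531 mV

0.531 mV


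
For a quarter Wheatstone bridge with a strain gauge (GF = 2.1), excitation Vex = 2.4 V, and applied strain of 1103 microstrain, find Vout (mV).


Quarter bridge output: Vout = (GF * epsilon * Vex) / 4.
Vout = (2.1 * 1103e-6 * 2.4) / 4
Vout = 0.00555912 / 4 V
Vout = 0.00138978 V = 1.3898 mV

1.3898 mV


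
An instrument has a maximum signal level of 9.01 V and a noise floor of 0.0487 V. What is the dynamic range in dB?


Dynamic range = 20 * log10(Vmax / Vnoise).
DR = 20 * log10(9.01 / 0.0487)
DR = 20 * log10(185.01)
DR = 45.34 dB

45.34 dB


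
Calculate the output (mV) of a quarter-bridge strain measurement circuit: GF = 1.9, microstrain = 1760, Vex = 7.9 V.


Quarter bridge output: Vout = (GF * epsilon * Vex) / 4.
Vout = (1.9 * 1760e-6 * 7.9) / 4
Vout = 0.0264176 / 4 V
Vout = 0.0066044 V = 6.6044 mV

6.6044 mV


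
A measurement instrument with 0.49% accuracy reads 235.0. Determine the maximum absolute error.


Absolute error = (accuracy% / 100) * reading.
Error = (0.49 / 100) * 235.0
Error = 0.0049 * 235.0
Error = 1.1515

1.1515


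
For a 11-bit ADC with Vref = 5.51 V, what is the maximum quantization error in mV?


The maximum quantization error is +/- LSB/2.
LSB = Vref / 2^n = 5.51 / 2048 = 0.00269043 V
Max error = LSB / 2 = 0.00269043 / 2 = 0.00134521 V
Max error = 1.3452 mV

1.3452 mV


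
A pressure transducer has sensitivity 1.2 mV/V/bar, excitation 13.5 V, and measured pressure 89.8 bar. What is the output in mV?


Output = sensitivity * Vex * P.
Vout = 1.2 * 13.5 * 89.8
Vout = 16.2 * 89.8
Vout = 1454.76 mV

1454.76 mV


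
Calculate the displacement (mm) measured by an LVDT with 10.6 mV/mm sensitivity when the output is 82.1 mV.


Displacement = Vout / sensitivity.
d = 82.1 / 10.6
d = 7.745 mm

7.745 mm


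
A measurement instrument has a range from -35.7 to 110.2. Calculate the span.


Span = upper range - lower range.
Span = 110.2 - (-35.7)
Span = 145.9

145.9


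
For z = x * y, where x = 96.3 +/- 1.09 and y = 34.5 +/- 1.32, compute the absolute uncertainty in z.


For a product z = x*y, the relative uncertainty is:
uz/z = sqrt((ux/x)^2 + (uy/y)^2)
Relative uncertainties: ux/x = 1.09/96.3 = 0.011319
uy/y = 1.32/34.5 = 0.038261
z = 96.3 * 34.5 = 3322.3
uz = 3322.3 * sqrt(0.011319^2 + 0.038261^2) = 132.562

132.562


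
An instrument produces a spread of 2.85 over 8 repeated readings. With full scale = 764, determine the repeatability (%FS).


Repeatability = (spread / full scale) * 100%.
R = (2.85 / 764) * 100
R = 0.373 %FS

0.373 %FS


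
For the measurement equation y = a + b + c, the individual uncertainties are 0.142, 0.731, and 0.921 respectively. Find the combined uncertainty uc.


For a sum of independent quantities, uc = sqrt(u1^2 + u2^2 + u3^2).
uc = sqrt(0.142^2 + 0.731^2 + 0.921^2)
uc = sqrt(0.020164 + 0.534361 + 0.848241)
uc = 1.1844

1.1844


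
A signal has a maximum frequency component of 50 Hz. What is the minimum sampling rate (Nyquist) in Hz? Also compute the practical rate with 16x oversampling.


By Nyquist theorem, fs_min = 2 * fmax.
fs_min = 2 * 50 = 100 Hz
Practical rate = 16 * fs_min = 16 * 100 = 1600 Hz

fs_min = 100 Hz, fs_practical = 1600 Hz


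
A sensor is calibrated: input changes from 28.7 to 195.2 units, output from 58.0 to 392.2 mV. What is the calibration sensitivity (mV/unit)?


Sensitivity = (y2 - y1) / (x2 - x1).
S = (392.2 - 58.0) / (195.2 - 28.7)
S = 334.2 / 166.5
S = 2.0072 mV/unit

2.0072 mV/unit


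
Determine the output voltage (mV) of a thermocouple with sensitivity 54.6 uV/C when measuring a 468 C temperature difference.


The thermocouple output V = sensitivity * dT.
V = 54.6 uV/C * 468 C
V = 25552.8 uV
V = 25.553 mV

25.553 mV


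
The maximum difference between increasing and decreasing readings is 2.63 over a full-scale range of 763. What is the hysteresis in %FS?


Hysteresis = (max difference / full scale) * 100%.
H = (2.63 / 763) * 100
H = 0.345 %FS

0.345 %FS


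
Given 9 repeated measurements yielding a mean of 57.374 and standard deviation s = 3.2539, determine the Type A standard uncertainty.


The standard uncertainty for Type A evaluation is u = s / sqrt(n).
u = 3.2539 / sqrt(9)
u = 3.2539 / 3.0
u = 1.0846

1.0846


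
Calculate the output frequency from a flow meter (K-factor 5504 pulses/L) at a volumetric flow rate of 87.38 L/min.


Frequency = K * Q / 60 (converting L/min to L/s).
f = 5504 * 87.38 / 60
f = 480939.52 / 60
f = 8015.66 Hz

8015.66 Hz


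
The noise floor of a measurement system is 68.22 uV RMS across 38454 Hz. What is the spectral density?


Noise spectral density = Vrms / sqrt(BW).
NSD = 68.22 / sqrt(38454)
NSD = 68.22 / 196.0969
NSD = 0.3479 uV/sqrt(Hz)

0.3479 uV/sqrt(Hz)


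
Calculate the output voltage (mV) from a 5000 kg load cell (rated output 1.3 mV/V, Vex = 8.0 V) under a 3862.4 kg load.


Vout = rated_output * Vex * (load / capacity).
Vout = 1.3 * 8.0 * (3862.4 / 5000)
Vout = 1.3 * 8.0 * 0.77248
Vout = 8.034 mV

8.034 mV


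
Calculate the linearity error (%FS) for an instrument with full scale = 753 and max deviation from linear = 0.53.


Linearity error = (max deviation / full scale) * 100%.
Linearity = (0.53 / 753) * 100
Linearity = 0.07 %FS

0.07 %FS


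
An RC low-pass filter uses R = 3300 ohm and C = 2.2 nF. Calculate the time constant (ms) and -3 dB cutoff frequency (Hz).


Time constant: tau = R * C.
tau = 3300 * 2.20e-09 = 7.26e-06 s
tau = 0.0073 ms
Cutoff frequency: fc = 1 / (2*pi*R*C).
fc = 1 / (2*pi*7.26e-06) = 21922.17 Hz

tau = 0.0073 ms, fc = 21922.17 Hz


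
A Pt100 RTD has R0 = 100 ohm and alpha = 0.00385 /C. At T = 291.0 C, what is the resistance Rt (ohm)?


The RTD equation: Rt = R0 * (1 + alpha * T).
Rt = 100 * (1 + 0.00385 * 291.0)
Rt = 100 * (1 + 1.12035)
Rt = 100 * 2.12035
Rt = 212.035 ohm

212.035 ohm


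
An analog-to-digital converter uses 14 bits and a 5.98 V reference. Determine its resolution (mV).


The resolution (LSB) of an ADC is Vref / 2^n.
LSB = 5.98 / 2^14
LSB = 5.98 / 16384
LSB = 0.00036499 V = 0.36499023 mV

0.36499023 mV


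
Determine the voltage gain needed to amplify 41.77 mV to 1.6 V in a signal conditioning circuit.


Gain = Vout / Vin (converting to same units).
G = 1.6 V / 41.77 mV
G = 1600.0 mV / 41.77 mV
G = 38.31

38.31


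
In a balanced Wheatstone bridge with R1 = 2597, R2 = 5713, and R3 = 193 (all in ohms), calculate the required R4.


At balance: R1*R4 = R2*R3, so R4 = R2*R3/R1.
R4 = 5713 * 193 / 2597
R4 = 1102609 / 2597
R4 = 424.57 ohm

424.57 ohm


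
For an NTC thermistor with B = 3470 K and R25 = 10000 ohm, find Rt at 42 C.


NTC thermistor equation: Rt = R25 * exp(B * (1/T - 1/T25)).
T in Kelvin: 315.15 K, T25 = 298.15 K
1/T - 1/T25 = 1/315.15 - 1/298.15 = -0.00018092
B * (1/T - 1/T25) = 3470 * -0.00018092 = -0.6278
Rt = 10000 * exp(-0.6278) = 5337.6 ohm

5337.6 ohm


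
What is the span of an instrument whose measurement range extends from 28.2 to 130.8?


Span = upper range - lower range.
Span = 130.8 - (28.2)
Span = 102.6

102.6


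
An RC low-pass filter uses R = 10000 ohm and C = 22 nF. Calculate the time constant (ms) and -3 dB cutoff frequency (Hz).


Time constant: tau = R * C.
tau = 10000 * 2.20e-08 = 0.00022 s
tau = 0.22 ms
Cutoff frequency: fc = 1 / (2*pi*R*C).
fc = 1 / (2*pi*0.00022) = 723.43 Hz

tau = 0.22 ms, fc = 723.43 Hz


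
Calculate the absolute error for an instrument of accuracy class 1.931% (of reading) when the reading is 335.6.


Absolute error = (accuracy% / 100) * reading.
Error = (1.931 / 100) * 335.6
Error = 0.01931 * 335.6
Error = 6.4804

6.4804


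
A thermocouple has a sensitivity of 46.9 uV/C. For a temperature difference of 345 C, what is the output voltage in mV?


The thermocouple output V = sensitivity * dT.
V = 46.9 uV/C * 345 C
V = 16180.5 uV
V = 16.18 mV

16.18 mV


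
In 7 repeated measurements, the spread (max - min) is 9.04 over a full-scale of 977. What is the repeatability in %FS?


Repeatability = (spread / full scale) * 100%.
R = (9.04 / 977) * 100
R = 0.925 %FS

0.925 %FS


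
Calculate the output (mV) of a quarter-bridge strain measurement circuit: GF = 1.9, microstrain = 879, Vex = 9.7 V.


Quarter bridge output: Vout = (GF * epsilon * Vex) / 4.
Vout = (1.9 * 879e-6 * 9.7) / 4
Vout = 0.01619997 / 4 V
Vout = 0.00404999 V = 4.05 mV

4.05 mV


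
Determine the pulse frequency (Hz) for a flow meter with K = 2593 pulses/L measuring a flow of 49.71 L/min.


Frequency = K * Q / 60 (converting L/min to L/s).
f = 2593 * 49.71 / 60
f = 128898.03 / 60
f = 2148.3 Hz

2148.3 Hz


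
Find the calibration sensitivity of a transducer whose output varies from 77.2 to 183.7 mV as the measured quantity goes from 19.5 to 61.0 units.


Sensitivity = (y2 - y1) / (x2 - x1).
S = (183.7 - 77.2) / (61.0 - 19.5)
S = 106.5 / 41.5
S = 2.5663 mV/unit

2.5663 mV/unit


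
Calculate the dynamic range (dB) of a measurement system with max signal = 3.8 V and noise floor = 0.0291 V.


Dynamic range = 20 * log10(Vmax / Vnoise).
DR = 20 * log10(3.8 / 0.0291)
DR = 20 * log10(130.58)
DR = 42.32 dB

42.32 dB


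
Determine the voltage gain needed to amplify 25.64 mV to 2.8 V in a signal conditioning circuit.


Gain = Vout / Vin (converting to same units).
G = 2.8 V / 25.64 mV
G = 2800.0 mV / 25.64 mV
G = 109.2

109.2


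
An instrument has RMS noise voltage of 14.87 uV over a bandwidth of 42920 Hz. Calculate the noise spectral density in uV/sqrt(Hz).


Noise spectral density = Vrms / sqrt(BW).
NSD = 14.87 / sqrt(42920)
NSD = 14.87 / 207.1714
NSD = 0.0718 uV/sqrt(Hz)

0.0718 uV/sqrt(Hz)


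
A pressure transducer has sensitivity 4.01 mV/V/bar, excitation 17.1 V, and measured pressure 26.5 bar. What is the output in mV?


Output = sensitivity * Vex * P.
Vout = 4.01 * 17.1 * 26.5
Vout = 68.571 * 26.5
Vout = 1817.13 mV

1817.13 mV


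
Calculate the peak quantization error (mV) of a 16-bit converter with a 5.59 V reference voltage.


The maximum quantization error is +/- LSB/2.
LSB = Vref / 2^n = 5.59 / 65536 = 8.53e-05 V
Max error = LSB / 2 = 8.53e-05 / 2 = 4.265e-05 V
Max error = 0.0426 mV

0.0426 mV


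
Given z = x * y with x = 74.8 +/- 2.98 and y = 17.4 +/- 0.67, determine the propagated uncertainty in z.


For a product z = x*y, the relative uncertainty is:
uz/z = sqrt((ux/x)^2 + (uy/y)^2)
Relative uncertainties: ux/x = 2.98/74.8 = 0.03984
uy/y = 0.67/17.4 = 0.038506
z = 74.8 * 17.4 = 1301.5
uz = 1301.5 * sqrt(0.03984^2 + 0.038506^2) = 72.113

72.113


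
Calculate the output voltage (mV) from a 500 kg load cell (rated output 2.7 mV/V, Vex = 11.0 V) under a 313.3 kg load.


Vout = rated_output * Vex * (load / capacity).
Vout = 2.7 * 11.0 * (313.3 / 500)
Vout = 2.7 * 11.0 * 0.6266
Vout = 18.61 mV

18.61 mV


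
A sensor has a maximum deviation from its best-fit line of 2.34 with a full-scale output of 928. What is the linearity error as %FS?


Linearity error = (max deviation / full scale) * 100%.
Linearity = (2.34 / 928) * 100
Linearity = 0.252 %FS

0.252 %FS


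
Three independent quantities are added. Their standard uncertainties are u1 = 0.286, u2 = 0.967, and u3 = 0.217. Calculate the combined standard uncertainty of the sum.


For a sum of independent quantities, uc = sqrt(u1^2 + u2^2 + u3^2).
uc = sqrt(0.286^2 + 0.967^2 + 0.217^2)
uc = sqrt(0.081796 + 0.935089 + 0.047089)
uc = 1.0315

1.0315


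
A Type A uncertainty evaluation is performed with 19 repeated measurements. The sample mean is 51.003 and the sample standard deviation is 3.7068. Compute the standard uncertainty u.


The standard uncertainty for Type A evaluation is u = s / sqrt(n).
u = 3.7068 / sqrt(19)
u = 3.7068 / 4.3589
u = 0.8504

0.8504


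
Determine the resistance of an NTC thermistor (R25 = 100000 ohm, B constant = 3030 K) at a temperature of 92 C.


NTC thermistor equation: Rt = R25 * exp(B * (1/T - 1/T25)).
T in Kelvin: 365.15 K, T25 = 298.15 K
1/T - 1/T25 = 1/365.15 - 1/298.15 = -0.00061542
B * (1/T - 1/T25) = 3030 * -0.00061542 = -1.8647
Rt = 100000 * exp(-1.8647) = 15494.1 ohm

15494.1 ohm


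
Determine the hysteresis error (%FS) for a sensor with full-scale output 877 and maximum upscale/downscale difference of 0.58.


Hysteresis = (max difference / full scale) * 100%.
H = (0.58 / 877) * 100
H = 0.066 %FS

0.066 %FS


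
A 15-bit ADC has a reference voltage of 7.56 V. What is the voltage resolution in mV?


The resolution (LSB) of an ADC is Vref / 2^n.
LSB = 7.56 / 2^15
LSB = 7.56 / 32768
LSB = 0.00023071 V = 0.23071289 mV

0.23071289 mV


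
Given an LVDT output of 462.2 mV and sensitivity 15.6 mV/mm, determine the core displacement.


Displacement = Vout / sensitivity.
d = 462.2 / 15.6
d = 29.628 mm

29.628 mm


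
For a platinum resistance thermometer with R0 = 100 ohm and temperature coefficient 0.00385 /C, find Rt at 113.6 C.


The RTD equation: Rt = R0 * (1 + alpha * T).
Rt = 100 * (1 + 0.00385 * 113.6)
Rt = 100 * (1 + 0.43736)
Rt = 100 * 1.43736
Rt = 143.736 ohm

143.736 ohm


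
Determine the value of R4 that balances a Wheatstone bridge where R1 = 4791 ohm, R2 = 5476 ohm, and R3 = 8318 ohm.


At balance: R1*R4 = R2*R3, so R4 = R2*R3/R1.
R4 = 5476 * 8318 / 4791
R4 = 45549368 / 4791
R4 = 9507.28 ohm

9507.28 ohm


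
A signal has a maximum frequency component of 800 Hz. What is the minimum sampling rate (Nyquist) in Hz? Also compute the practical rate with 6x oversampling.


By Nyquist theorem, fs_min = 2 * fmax.
fs_min = 2 * 800 = 1600 Hz
Practical rate = 6 * fs_min = 6 * 1600 = 9600 Hz

fs_min = 1600 Hz, fs_practical = 9600 Hz


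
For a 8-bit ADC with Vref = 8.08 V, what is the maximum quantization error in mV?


The maximum quantization error is +/- LSB/2.
LSB = Vref / 2^n = 8.08 / 256 = 0.0315625 V
Max error = LSB / 2 = 0.0315625 / 2 = 0.01578125 V
Max error = 15.7812 mV

15.7812 mV


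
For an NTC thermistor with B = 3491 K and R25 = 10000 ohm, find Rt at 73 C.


NTC thermistor equation: Rt = R25 * exp(B * (1/T - 1/T25)).
T in Kelvin: 346.15 K, T25 = 298.15 K
1/T - 1/T25 = 1/346.15 - 1/298.15 = -0.0004651
B * (1/T - 1/T25) = 3491 * -0.0004651 = -1.6236
Rt = 10000 * exp(-1.6236) = 1971.8 ohm

1971.8 ohm


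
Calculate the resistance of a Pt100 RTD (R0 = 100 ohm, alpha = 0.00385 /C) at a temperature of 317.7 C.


The RTD equation: Rt = R0 * (1 + alpha * T).
Rt = 100 * (1 + 0.00385 * 317.7)
Rt = 100 * (1 + 1.223145)
Rt = 100 * 2.223145
Rt = 222.314 ohm

222.314 ohm


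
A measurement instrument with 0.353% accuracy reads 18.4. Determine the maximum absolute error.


Absolute error = (accuracy% / 100) * reading.
Error = (0.353 / 100) * 18.4
Error = 0.00353 * 18.4
Error = 0.065

0.065


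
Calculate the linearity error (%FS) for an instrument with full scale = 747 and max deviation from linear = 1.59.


Linearity error = (max deviation / full scale) * 100%.
Linearity = (1.59 / 747) * 100
Linearity = 0.213 %FS

0.213 %FS


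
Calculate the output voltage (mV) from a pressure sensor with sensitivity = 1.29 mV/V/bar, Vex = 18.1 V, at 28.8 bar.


Output = sensitivity * Vex * P.
Vout = 1.29 * 18.1 * 28.8
Vout = 23.349 * 28.8
Vout = 672.45 mV

672.45 mV


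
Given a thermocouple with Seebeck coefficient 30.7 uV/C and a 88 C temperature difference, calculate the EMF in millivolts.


The thermocouple output V = sensitivity * dT.
V = 30.7 uV/C * 88 C
V = 2701.6 uV
V = 2.702 mV

2.702 mV


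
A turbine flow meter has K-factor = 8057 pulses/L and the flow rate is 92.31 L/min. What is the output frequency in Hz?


Frequency = K * Q / 60 (converting L/min to L/s).
f = 8057 * 92.31 / 60
f = 743741.67 / 60
f = 12395.69 Hz

12395.69 Hz


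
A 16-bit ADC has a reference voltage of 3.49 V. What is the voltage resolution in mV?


The resolution (LSB) of an ADC is Vref / 2^n.
LSB = 3.49 / 2^16
LSB = 3.49 / 65536
LSB = 5.325e-05 V = 0.05325317 mV

0.05325317 mV


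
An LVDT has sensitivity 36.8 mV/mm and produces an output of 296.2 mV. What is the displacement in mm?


Displacement = Vout / sensitivity.
d = 296.2 / 36.8
d = 8.049 mm

8.049 mm


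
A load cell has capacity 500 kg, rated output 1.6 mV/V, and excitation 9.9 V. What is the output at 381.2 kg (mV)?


Vout = rated_output * Vex * (load / capacity).
Vout = 1.6 * 9.9 * (381.2 / 500)
Vout = 1.6 * 9.9 * 0.7624
Vout = 12.076 mV

12.076 mV


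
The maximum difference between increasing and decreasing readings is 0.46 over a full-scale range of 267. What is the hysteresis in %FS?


Hysteresis = (max difference / full scale) * 100%.
H = (0.46 / 267) * 100
H = 0.172 %FS

0.172 %FS


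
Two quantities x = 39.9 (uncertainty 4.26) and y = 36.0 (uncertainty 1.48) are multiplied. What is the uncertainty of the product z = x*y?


For a product z = x*y, the relative uncertainty is:
uz/z = sqrt((ux/x)^2 + (uy/y)^2)
Relative uncertainties: ux/x = 4.26/39.9 = 0.106767
uy/y = 1.48/36.0 = 0.041111
z = 39.9 * 36.0 = 1436.4
uz = 1436.4 * sqrt(0.106767^2 + 0.041111^2) = 164.336

164.336


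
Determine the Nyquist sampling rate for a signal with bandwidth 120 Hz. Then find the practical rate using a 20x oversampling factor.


By Nyquist theorem, fs_min = 2 * fmax.
fs_min = 2 * 120 = 240 Hz
Practical rate = 20 * fs_min = 20 * 240 = 4800 Hz

fs_min = 240 Hz, fs_practical = 4800 Hz


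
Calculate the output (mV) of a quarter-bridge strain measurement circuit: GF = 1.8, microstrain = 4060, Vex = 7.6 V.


Quarter bridge output: Vout = (GF * epsilon * Vex) / 4.
Vout = (1.8 * 4060e-6 * 7.6) / 4
Vout = 0.0555408 / 4 V
Vout = 0.0138852 V = 13.8852 mV

13.8852 mV


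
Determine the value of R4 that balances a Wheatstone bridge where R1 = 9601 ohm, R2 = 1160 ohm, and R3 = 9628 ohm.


At balance: R1*R4 = R2*R3, so R4 = R2*R3/R1.
R4 = 1160 * 9628 / 9601
R4 = 11168480 / 9601
R4 = 1163.26 ohm

1163.26 ohm


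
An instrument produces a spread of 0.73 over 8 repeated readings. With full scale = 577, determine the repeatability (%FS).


Repeatability = (spread / full scale) * 100%.
R = (0.73 / 577) * 100
R = 0.127 %FS

0.127 %FS


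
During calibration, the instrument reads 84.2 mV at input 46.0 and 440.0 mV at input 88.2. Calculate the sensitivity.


Sensitivity = (y2 - y1) / (x2 - x1).
S = (440.0 - 84.2) / (88.2 - 46.0)
S = 355.8 / 42.2
S = 8.4313 mV/unit

8.4313 mV/unit


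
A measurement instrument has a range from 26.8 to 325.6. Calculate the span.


Span = upper range - lower range.
Span = 325.6 - (26.8)
Span = 298.8

298.8


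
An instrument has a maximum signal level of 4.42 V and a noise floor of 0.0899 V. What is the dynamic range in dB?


Dynamic range = 20 * log10(Vmax / Vnoise).
DR = 20 * log10(4.42 / 0.0899)
DR = 20 * log10(49.17)
DR = 33.83 dB

33.83 dB


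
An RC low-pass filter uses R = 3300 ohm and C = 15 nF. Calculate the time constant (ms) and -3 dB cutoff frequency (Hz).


Time constant: tau = R * C.
tau = 3300 * 1.50e-08 = 4.95e-05 s
tau = 0.0495 ms
Cutoff frequency: fc = 1 / (2*pi*R*C).
fc = 1 / (2*pi*4.95e-05) = 3215.25 Hz

tau = 0.0495 ms, fc = 3215.25 Hz


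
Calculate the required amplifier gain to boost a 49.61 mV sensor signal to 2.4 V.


Gain = Vout / Vin (converting to same units).
G = 2.4 V / 49.61 mV
G = 2400.0 mV / 49.61 mV
G = 48.38

48.38


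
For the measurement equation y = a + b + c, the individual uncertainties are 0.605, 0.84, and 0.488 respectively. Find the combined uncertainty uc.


For a sum of independent quantities, uc = sqrt(u1^2 + u2^2 + u3^2).
uc = sqrt(0.605^2 + 0.84^2 + 0.488^2)
uc = sqrt(0.366025 + 0.7056 + 0.238144)
uc = 1.1445

1.1445


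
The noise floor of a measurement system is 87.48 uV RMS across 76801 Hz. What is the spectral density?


Noise spectral density = Vrms / sqrt(BW).
NSD = 87.48 / sqrt(76801)
NSD = 87.48 / 277.1299
NSD = 0.3157 uV/sqrt(Hz)

0.3157 uV/sqrt(Hz)


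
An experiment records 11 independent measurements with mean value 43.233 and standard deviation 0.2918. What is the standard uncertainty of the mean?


The standard uncertainty for Type A evaluation is u = s / sqrt(n).
u = 0.2918 / sqrt(11)
u = 0.2918 / 3.3166
u = 0.088

0.088


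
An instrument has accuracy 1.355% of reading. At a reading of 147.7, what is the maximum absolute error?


Absolute error = (accuracy% / 100) * reading.
Error = (1.355 / 100) * 147.7
Error = 0.01355 * 147.7
Error = 2.0013

2.0013


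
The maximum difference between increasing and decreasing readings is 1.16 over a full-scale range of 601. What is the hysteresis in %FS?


Hysteresis = (max difference / full scale) * 100%.
H = (1.16 / 601) * 100
H = 0.193 %FS

0.193 %FS


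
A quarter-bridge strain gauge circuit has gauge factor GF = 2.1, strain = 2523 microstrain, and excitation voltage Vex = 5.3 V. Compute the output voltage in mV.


Quarter bridge output: Vout = (GF * epsilon * Vex) / 4.
Vout = (2.1 * 2523e-6 * 5.3) / 4
Vout = 0.02808099 / 4 V
Vout = 0.00702025 V = 7.0202 mV

7.0202 mV


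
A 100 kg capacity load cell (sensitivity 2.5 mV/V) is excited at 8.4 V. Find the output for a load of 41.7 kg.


Vout = rated_output * Vex * (load / capacity).
Vout = 2.5 * 8.4 * (41.7 / 100)
Vout = 2.5 * 8.4 * 0.417
Vout = 8.757 mV

8.757 mV


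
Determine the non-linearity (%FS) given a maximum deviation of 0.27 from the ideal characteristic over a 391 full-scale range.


Linearity error = (max deviation / full scale) * 100%.
Linearity = (0.27 / 391) * 100
Linearity = 0.069 %FS

0.069 %FS


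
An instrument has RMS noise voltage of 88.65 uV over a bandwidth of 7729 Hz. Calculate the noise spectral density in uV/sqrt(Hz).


Noise spectral density = Vrms / sqrt(BW).
NSD = 88.65 / sqrt(7729)
NSD = 88.65 / 87.9147
NSD = 1.0084 uV/sqrt(Hz)

1.0084 uV/sqrt(Hz)


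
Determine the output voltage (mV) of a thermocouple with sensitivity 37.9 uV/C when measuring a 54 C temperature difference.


The thermocouple output V = sensitivity * dT.
V = 37.9 uV/C * 54 C
V = 2046.6 uV
V = 2.047 mV

2.047 mV


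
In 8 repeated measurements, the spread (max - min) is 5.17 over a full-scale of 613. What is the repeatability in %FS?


Repeatability = (spread / full scale) * 100%.
R = (5.17 / 613) * 100
R = 0.843 %FS

0.843 %FS


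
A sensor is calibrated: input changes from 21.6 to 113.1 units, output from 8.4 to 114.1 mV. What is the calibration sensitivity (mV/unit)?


Sensitivity = (y2 - y1) / (x2 - x1).
S = (114.1 - 8.4) / (113.1 - 21.6)
S = 105.7 / 91.5
S = 1.1552 mV/unit

1.1552 mV/unit


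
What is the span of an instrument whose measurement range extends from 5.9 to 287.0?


Span = upper range - lower range.
Span = 287.0 - (5.9)
Span = 281.1

281.1


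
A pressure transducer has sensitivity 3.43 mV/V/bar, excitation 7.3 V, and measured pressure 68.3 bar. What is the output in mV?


Output = sensitivity * Vex * P.
Vout = 3.43 * 7.3 * 68.3
Vout = 25.039 * 68.3
Vout = 1710.16 mV

1710.16 mV


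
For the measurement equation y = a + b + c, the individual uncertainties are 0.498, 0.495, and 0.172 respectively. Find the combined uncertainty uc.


For a sum of independent quantities, uc = sqrt(u1^2 + u2^2 + u3^2).
uc = sqrt(0.498^2 + 0.495^2 + 0.172^2)
uc = sqrt(0.248004 + 0.245025 + 0.029584)
uc = 0.7229

0.7229


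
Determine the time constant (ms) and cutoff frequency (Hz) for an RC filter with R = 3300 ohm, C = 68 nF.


Time constant: tau = R * C.
tau = 3300 * 6.80e-08 = 0.0002244 s
tau = 0.2244 ms
Cutoff frequency: fc = 1 / (2*pi*R*C).
fc = 1 / (2*pi*0.0002244) = 709.25 Hz

tau = 0.2244 ms, fc = 709.25 Hz


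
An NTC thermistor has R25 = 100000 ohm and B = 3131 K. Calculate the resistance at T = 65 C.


NTC thermistor equation: Rt = R25 * exp(B * (1/T - 1/T25)).
T in Kelvin: 338.15 K, T25 = 298.15 K
1/T - 1/T25 = 1/338.15 - 1/298.15 = -0.00039675
B * (1/T - 1/T25) = 3131 * -0.00039675 = -1.2422
Rt = 100000 * exp(-1.2422) = 28874.2 ohm

28874.2 ohm


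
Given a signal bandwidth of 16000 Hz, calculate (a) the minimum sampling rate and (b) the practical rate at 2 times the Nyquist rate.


By Nyquist theorem, fs_min = 2 * fmax.
fs_min = 2 * 16000 = 32000 Hz
Practical rate = 2 * fs_min = 2 * 32000 = 64000 Hz

fs_min = 32000 Hz, fs_practical = 64000 Hz


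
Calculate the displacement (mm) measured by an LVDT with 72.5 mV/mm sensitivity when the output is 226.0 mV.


Displacement = Vout / sensitivity.
d = 226.0 / 72.5
d = 3.117 mm

3.117 mm


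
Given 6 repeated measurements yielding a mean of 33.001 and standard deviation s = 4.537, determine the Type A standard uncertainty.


The standard uncertainty for Type A evaluation is u = s / sqrt(n).
u = 4.537 / sqrt(6)
u = 4.537 / 2.4495
u = 1.8522

1.8522


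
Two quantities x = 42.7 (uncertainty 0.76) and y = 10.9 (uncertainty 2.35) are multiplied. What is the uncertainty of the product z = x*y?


For a product z = x*y, the relative uncertainty is:
uz/z = sqrt((ux/x)^2 + (uy/y)^2)
Relative uncertainties: ux/x = 0.76/42.7 = 0.017799
uy/y = 2.35/10.9 = 0.215596
z = 42.7 * 10.9 = 465.4
uz = 465.4 * sqrt(0.017799^2 + 0.215596^2) = 100.686

100.686


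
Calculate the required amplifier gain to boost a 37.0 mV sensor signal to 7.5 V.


Gain = Vout / Vin (converting to same units).
G = 7.5 V / 37.0 mV
G = 7500.0 mV / 37.0 mV
G = 202.7

202.7


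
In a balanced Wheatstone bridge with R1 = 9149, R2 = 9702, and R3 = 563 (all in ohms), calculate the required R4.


At balance: R1*R4 = R2*R3, so R4 = R2*R3/R1.
R4 = 9702 * 563 / 9149
R4 = 5462226 / 9149
R4 = 597.03 ohm

597.03 ohm


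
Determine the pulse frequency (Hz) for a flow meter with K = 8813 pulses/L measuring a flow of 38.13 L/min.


Frequency = K * Q / 60 (converting L/min to L/s).
f = 8813 * 38.13 / 60
f = 336039.69 / 60
f = 5600.66 Hz

5600.66 Hz


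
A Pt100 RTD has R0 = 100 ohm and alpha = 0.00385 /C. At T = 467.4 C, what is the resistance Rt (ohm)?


The RTD equation: Rt = R0 * (1 + alpha * T).
Rt = 100 * (1 + 0.00385 * 467.4)
Rt = 100 * (1 + 1.79949)
Rt = 100 * 2.79949
Rt = 279.949 ohm

279.949 ohm


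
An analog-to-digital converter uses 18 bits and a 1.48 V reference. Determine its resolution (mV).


The resolution (LSB) of an ADC is Vref / 2^n.
LSB = 1.48 / 2^18
LSB = 1.48 / 262144
LSB = 5.65e-06 V = 0.00564575 mV

0.00564575 mV


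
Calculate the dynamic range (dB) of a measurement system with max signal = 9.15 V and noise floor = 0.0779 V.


Dynamic range = 20 * log10(Vmax / Vnoise).
DR = 20 * log10(9.15 / 0.0779)
DR = 20 * log10(117.46)
DR = 41.4 dB

41.4 dB


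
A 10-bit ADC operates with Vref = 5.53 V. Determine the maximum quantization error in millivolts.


The maximum quantization error is +/- LSB/2.
LSB = Vref / 2^n = 5.53 / 1024 = 0.00540039 V
Max error = LSB / 2 = 0.00540039 / 2 = 0.0027002 V
Max error = 2.7002 mV

2.7002 mV


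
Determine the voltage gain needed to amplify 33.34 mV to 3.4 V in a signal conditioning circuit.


Gain = Vout / Vin (converting to same units).
G = 3.4 V / 33.34 mV
G = 3400.0 mV / 33.34 mV
G = 101.98

101.98


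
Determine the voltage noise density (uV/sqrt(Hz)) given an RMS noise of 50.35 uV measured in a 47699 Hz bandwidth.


Noise spectral density = Vrms / sqrt(BW).
NSD = 50.35 / sqrt(47699)
NSD = 50.35 / 218.401
NSD = 0.2305 uV/sqrt(Hz)

0.2305 uV/sqrt(Hz)


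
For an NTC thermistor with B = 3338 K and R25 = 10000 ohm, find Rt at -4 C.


NTC thermistor equation: Rt = R25 * exp(B * (1/T - 1/T25)).
T in Kelvin: 269.15 K, T25 = 298.15 K
1/T - 1/T25 = 1/269.15 - 1/298.15 = 0.00036138
B * (1/T - 1/T25) = 3338 * 0.00036138 = 1.2063
Rt = 10000 * exp(1.2063) = 33411.0 ohm

33411.0 ohm
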